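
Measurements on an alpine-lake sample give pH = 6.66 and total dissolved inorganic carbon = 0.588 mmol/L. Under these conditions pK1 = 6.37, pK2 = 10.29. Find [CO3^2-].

α₂ = 1 / (1 + [H⁺]/K2 + [H⁺]²/(K1K2)) = 1 / (1 + 10^+3.63 + 10^+3.34)
   = 1 / (1 + 4265.8 + 2187.8) = 1/6454.6 = 0.0001549
[CO3²⁻] = α₂ × DIC = 0.0001549 × 0.588 = 9.11×10^-5 mmol/L = 0.0911 μmol/L

[CO3²⁻] = 0.0911 μmol/L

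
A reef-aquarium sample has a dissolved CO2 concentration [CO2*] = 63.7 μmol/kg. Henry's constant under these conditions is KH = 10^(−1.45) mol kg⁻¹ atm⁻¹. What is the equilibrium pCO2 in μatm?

KH = 10^(−1.45) = 3.548×10^-2 mol kg⁻¹ atm⁻¹
pCO2 = [CO2*]/KH = 63.7×10^-6 / 3.548×10^-2 = 1.80×10^-3 atm = 1800 μatm

pCO2 = 1800 μatm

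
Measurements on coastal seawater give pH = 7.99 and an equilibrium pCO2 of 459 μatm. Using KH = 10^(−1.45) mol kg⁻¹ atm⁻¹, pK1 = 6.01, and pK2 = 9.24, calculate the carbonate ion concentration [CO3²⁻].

[CO3²⁻] = 0.0875 mmol/kg

[CO2*] = KH · pCO2 = 10^(−1.45) × 459×10^-6 = 1.629×10^-5 mol/kg
α₀ = 1/(1 + K1/[H⁺] + K1K2/[H⁺]²) = 1/(1 + 10^+1.98 + 10^+0.73) = 0.009816
DIC = [CO2*]/α₀ = 1.629×10^-5 / 0.009816 = 1.659 mmol/kg
[CO3²⁻] = α₂·DIC; α₂ = 0.05272, so [CO3²⁻] = 0.05272 × 1.659 = 0.0875 mmol/kg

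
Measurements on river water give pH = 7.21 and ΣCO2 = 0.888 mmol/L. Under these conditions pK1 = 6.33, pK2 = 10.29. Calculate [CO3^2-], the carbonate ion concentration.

α₂ = 1 / (1 + [H⁺]/K2 + [H⁺]²/(K1K2)) = 1 / (1 + 10^+3.08 + 10^+2.20)
   = 1 / (1 + 1202.3 + 158.49) = 1/1361.8 = 0.0007343
[CO3²⁻] = α₂ × DIC = 0.0007343 × 0.888 = 0.000652 mmol/L = 0.652 μmol/L

[CO3²⁻] = 0.652 μmol/L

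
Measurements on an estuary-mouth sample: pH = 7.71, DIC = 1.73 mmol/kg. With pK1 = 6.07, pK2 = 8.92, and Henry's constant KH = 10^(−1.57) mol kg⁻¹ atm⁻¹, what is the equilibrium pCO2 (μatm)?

pCO2 = 1360 μatm

α₀ = 1 / (1 + K1/[H⁺] + K1K2/[H⁺]²) = 1 / (1 + 10^+1.64 + 10^+0.43)
   = 1 / (1 + 43.652 + 2.6915) = 1/47.343 = 0.02112
[CO2*] = α₀ × DIC = 0.02112 × 1.73 = 0.03654 mmol/kg
pCO2 = [CO2*]/KH = 3.654×10^-5 / 2.692×10^-2 = 1360 μatm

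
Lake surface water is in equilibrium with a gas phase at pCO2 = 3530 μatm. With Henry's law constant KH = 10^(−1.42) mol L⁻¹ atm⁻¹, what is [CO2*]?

KH = 10^(−1.42) = 3.802×10^-2 mol L⁻¹ atm⁻¹
[CO2*] = KH · pCO2 = 3.802×10^-2 × 3530×10^-6 atm = 1.34×10^-4 mol/L

[CO2*] = 134 μmol/L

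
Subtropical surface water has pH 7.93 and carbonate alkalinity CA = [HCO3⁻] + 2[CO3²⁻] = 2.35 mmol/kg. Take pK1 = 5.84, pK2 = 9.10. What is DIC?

DIC = 2.23 mmol/kg

CA = [HCO3⁻] + 2[CO3²⁻] = (α₁ + 2α₂)·DIC
At pH 7.93: [H⁺]/K1 = 10^-2.09 = 0.0081283, K2/[H⁺] = 10^-1.17 = 0.067608
α₁ = 1/(1 + 0.0081283 + 0.067608) = 1/1.0757 = 0.9296; α₂ = α₁·K2/[H⁺] = 0.06285
α₁ + 2α₂ = 1.0553
DIC = CA / (α₁ + 2α₂) = 2.35 / 1.0553 = 2.23 mmol/kg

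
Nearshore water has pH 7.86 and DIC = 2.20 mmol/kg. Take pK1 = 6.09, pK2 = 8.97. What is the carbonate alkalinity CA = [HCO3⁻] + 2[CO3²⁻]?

CA = 2.32 mmol/kg

CA = [HCO3⁻] + 2[CO3²⁻] = (α₁ + 2α₂)·DIC
At pH 7.86: [H⁺]/K1 = 10^-1.77 = 0.016982, K2/[H⁺] = 10^-1.11 = 0.077625
α₁ = 1/(1 + 0.016982 + 0.077625) = 1/1.0946 = 0.9136; α₂ = α₁·K2/[H⁺] = 0.07092
α₁ + 2α₂ = 1.0554
CA = 1.0554 × 2.20 = 2.32 mmol/kg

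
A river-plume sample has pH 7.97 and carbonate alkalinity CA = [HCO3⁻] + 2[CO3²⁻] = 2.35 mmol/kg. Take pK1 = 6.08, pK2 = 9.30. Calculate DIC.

CA = [HCO3⁻] + 2[CO3²⁻] = (α₁ + 2α₂)·DIC
At pH 7.97: [H⁺]/K1 = 10^-1.89 = 0.012882, K2/[H⁺] = 10^-1.33 = 0.046774
α₁ = 1/(1 + 0.012882 + 0.046774) = 1/1.0597 = 0.9437; α₂ = α₁·K2/[H⁺] = 0.04414
α₁ + 2α₂ = 1.0320
DIC = CA / (α₁ + 2α₂) = 2.35 / 1.0320 = 2.28 mmol/kg

DIC = 2.28 mmol/kg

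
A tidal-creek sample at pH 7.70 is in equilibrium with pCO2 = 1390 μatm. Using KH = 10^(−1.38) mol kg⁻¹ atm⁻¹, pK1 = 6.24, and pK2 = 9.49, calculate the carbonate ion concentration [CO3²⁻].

[CO3²⁻] = 0.0271 mmol/kg

[CO2*] = KH · pCO2 = 10^(−1.38) × 1390×10^-6 = 5.794×10^-5 mol/kg
α₀ = 1/(1 + K1/[H⁺] + K1K2/[H⁺]²) = 1/(1 + 10^+1.46 + 10^-0.33) = 0.03299
DIC = [CO2*]/α₀ = 5.794×10^-5 / 0.03299 = 1.756 mmol/kg
[CO3²⁻] = α₂·DIC; α₂ = 0.01543, so [CO3²⁻] = 0.01543 × 1.756 = 0.0271 mmol/kg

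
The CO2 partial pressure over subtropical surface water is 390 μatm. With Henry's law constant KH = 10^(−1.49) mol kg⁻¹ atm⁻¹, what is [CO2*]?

KH = 10^(−1.49) = 3.236×10^-2 mol kg⁻¹ atm⁻¹
[CO2*] = KH · pCO2 = 3.236×10^-2 × 390×10^-6 atm = 1.26×10^-5 mol/kg

[CO2*] = 12.6 μmol/kg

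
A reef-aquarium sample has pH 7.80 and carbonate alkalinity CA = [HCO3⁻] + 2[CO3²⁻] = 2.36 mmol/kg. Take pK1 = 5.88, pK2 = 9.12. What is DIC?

CA = [HCO3⁻] + 2[CO3²⁻] = (α₁ + 2α₂)·DIC
At pH 7.80: [H⁺]/K1 = 10^-1.92 = 0.012023, K2/[H⁺] = 10^-1.32 = 0.047863
α₁ = 1/(1 + 0.012023 + 0.047863) = 1/1.0599 = 0.9435; α₂ = α₁·K2/[H⁺] = 0.04516
α₁ + 2α₂ = 1.0338
DIC = CA / (α₁ + 2α₂) = 2.36 / 1.0338 = 2.28 mmol/kg

DIC = 2.28 mmol/kg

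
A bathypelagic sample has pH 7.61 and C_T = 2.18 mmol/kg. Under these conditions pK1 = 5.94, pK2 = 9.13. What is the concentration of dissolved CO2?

α₀ = 1 / (1 + K1/[H⁺] + K1K2/[H⁺]²) = 1 / (1 + 10^+1.67 + 10^+0.15)
   = 1 / (1 + 46.774 + 1.4125) = 1/49.186 = 0.02033
[CO2*] = α₀ × DIC = 0.02033 × 2.18 = 0.0443 mmol/kg

[CO2*] = 0.0443 mmol/kg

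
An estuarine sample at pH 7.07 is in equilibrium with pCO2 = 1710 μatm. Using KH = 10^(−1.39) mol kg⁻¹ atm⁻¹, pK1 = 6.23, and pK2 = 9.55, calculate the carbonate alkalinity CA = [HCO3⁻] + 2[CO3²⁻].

[CO2*] = KH · pCO2 = 10^(−1.39) × 1710×10^-6 = 6.966×10^-5 mol/kg
α₀ = 1/(1 + K1/[H⁺] + K1K2/[H⁺]²) = 1/(1 + 10^+0.84 + 10^-1.64) = 0.1259
DIC = [CO2*]/α₀ = 6.966×10^-5 / 0.1259 = 0.5532 mmol/kg
CA = (α₁ + 2α₂)·DIC = (0.8712 + 2×0.002885) × 0.5532 = 0.485 mmol/kg

CA = 0.485 mmol/kg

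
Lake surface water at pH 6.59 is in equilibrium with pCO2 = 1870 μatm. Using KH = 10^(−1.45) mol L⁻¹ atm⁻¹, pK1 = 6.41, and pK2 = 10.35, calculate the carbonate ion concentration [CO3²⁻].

[CO2*] = KH · pCO2 = 10^(−1.45) × 1870×10^-6 = 6.635×10^-5 mol/L
α₀ = 1/(1 + K1/[H⁺] + K1K2/[H⁺]²) = 1/(1 + 10^+0.18 + 10^-3.58) = 0.3978
DIC = [CO2*]/α₀ = 6.635×10^-5 / 0.3978 = 0.1668 mmol/L
[CO3²⁻] = α₂·DIC; α₂ = 0.0001046, so [CO3²⁻] = 0.0001046 × 0.1668 = 1.75×10^-5 mmol/L = 0.0175 μmol/L

[CO3²⁻] = 0.0175 μmol/L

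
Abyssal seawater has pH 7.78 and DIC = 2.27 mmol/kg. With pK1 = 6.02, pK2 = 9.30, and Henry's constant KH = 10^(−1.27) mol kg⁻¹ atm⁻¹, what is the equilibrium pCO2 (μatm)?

α₀ = 1 / (1 + K1/[H⁺] + K1K2/[H⁺]²) = 1 / (1 + 10^+1.76 + 10^+0.24)
   = 1 / (1 + 57.544 + 1.7378) = 1/60.282 = 0.01659
[CO2*] = α₀ × DIC = 0.01659 × 2.27 = 0.03766 mmol/kg
pCO2 = [CO2*]/KH = 3.766×10^-5 / 5.370×10^-2 = 701 μatm

pCO2 = 701 μatm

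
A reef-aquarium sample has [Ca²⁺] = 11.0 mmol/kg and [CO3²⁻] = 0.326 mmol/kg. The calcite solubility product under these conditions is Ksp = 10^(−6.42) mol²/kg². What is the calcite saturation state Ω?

Ksp = 10^(−6.42) = 3.802×10^-7
Ω = [Ca²⁺][CO3²⁻]/Ksp = (11.0×10^-3)(0.326×10^-3) / 3.802×10^-7 = 9.43

Ω = 9.43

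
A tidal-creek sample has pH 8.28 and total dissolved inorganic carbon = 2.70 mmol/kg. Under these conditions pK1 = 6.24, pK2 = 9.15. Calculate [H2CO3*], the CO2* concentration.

α₀ = 1 / (1 + K1/[H⁺] + K1K2/[H⁺]²) = 1 / (1 + 10^+2.04 + 10^+1.17)
   = 1 / (1 + 109.65 + 14.791) = 1/125.44 = 0.007972
[CO2*] = α₀ × DIC = 0.007972 × 2.70 = 0.0215 mmol/kg

[CO2*] = 0.0215 mmol/kg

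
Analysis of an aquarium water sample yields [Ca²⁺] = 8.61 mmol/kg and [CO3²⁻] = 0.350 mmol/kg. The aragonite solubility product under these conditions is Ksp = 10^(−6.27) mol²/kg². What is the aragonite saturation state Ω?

Ksp = 10^(−6.27) = 5.370×10^-7
Ω = [Ca²⁺][CO3²⁻]/Ksp = (8.61×10^-3)(0.350×10^-3) / 5.370×10^-7 = 5.61

Ω = 5.61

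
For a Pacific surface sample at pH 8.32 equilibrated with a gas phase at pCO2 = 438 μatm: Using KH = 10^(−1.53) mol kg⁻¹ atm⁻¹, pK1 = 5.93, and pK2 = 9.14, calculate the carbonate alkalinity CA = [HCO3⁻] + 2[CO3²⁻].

[CO2*] = KH · pCO2 = 10^(−1.53) × 438×10^-6 = 1.293×10^-5 mol/kg
α₀ = 1/(1 + K1/[H⁺] + K1K2/[H⁺]²) = 1/(1 + 10^+2.39 + 10^+1.57) = 0.003526
DIC = [CO2*]/α₀ = 1.293×10^-5 / 0.003526 = 3.666 mmol/kg
CA = (α₁ + 2α₂)·DIC = (0.8655 + 2×0.1310) × 3.666 = 4.13 mmol/kg

CA = 4.13 mmol/kg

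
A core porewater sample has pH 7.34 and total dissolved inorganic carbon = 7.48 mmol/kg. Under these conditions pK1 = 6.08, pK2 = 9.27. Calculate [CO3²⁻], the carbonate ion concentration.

[CO3²⁻] = 0.0824 mmol/kg

α₂ = 1 / (1 + [H⁺]/K2 + [H⁺]²/(K1K2)) = 1 / (1 + 10^+1.93 + 10^+0.67)
   = 1 / (1 + 85.114 + 4.6774) = 1/90.791 = 0.01101
[CO3²⁻] = α₂ × DIC = 0.01101 × 7.48 = 0.0824 mmol/kg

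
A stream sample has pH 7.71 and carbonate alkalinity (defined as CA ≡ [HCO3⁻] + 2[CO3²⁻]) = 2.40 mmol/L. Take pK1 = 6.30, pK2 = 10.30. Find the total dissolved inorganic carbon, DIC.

CA = [HCO3⁻] + 2[CO3²⁻] = (α₁ + 2α₂)·DIC
At pH 7.71: [H⁺]/K1 = 10^-1.41 = 0.038905, K2/[H⁺] = 10^-2.59 = 0.0025704
α₁ = 1/(1 + 0.038905 + 0.0025704) = 1/1.0415 = 0.9602; α₂ = α₁·K2/[H⁺] = 0.002468
α₁ + 2α₂ = 0.9651
DIC = CA / (α₁ + 2α₂) = 2.40 / 0.9651 = 2.49 mmol/L

DIC = 2.49 mmol/L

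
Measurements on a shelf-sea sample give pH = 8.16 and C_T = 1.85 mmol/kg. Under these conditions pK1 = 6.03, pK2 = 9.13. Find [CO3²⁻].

α₂ = 1 / (1 + [H⁺]/K2 + [H⁺]²/(K1K2)) = 1 / (1 + 10^+0.97 + 10^-1.16)
   = 1 / (1 + 9.3325 + 0.069183) = 1/10.402 = 0.09614
[CO3²⁻] = α₂ × DIC = 0.09614 × 1.85 = 0.178 mmol/kg

[CO3²⁻] = 0.178 mmol/kg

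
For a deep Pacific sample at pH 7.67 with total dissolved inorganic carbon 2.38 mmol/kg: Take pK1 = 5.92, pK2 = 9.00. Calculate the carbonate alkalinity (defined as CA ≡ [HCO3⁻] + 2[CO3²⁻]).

CA = [HCO3⁻] + 2[CO3²⁻] = (α₁ + 2α₂)·DIC
At pH 7.67: [H⁺]/K1 = 10^-1.75 = 0.017783, K2/[H⁺] = 10^-1.33 = 0.046774
α₁ = 1/(1 + 0.017783 + 0.046774) = 1/1.0646 = 0.9394; α₂ = α₁·K2/[H⁺] = 0.04394
α₁ + 2α₂ = 1.0272
CA = 1.0272 × 2.38 = 2.44 mmol/kg

CA = 2.44 mmol/kg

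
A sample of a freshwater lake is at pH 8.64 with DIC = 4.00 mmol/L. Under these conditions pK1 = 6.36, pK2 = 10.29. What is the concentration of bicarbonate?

α₁ = 1 / (1 + [H⁺]/K1 + K2/[H⁺]) = 1 / (1 + 10^-2.28 + 10^-1.65)
   = 1 / (1 + 0.0052481 + 0.022387) = 1/1.0276 = 0.9731
[HCO3⁻] = α₁ × DIC = 0.9731 × 4.00 = 3.89 mmol/L

[HCO3⁻] = 3.89 mmol/L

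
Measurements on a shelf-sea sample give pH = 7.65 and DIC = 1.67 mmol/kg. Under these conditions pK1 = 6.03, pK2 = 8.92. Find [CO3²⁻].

[CO3²⁻] = 0.0832 mmol/kg

α₂ = 1 / (1 + [H⁺]/K2 + [H⁺]²/(K1K2)) = 1 / (1 + 10^+1.27 + 10^-0.35)
   = 1 / (1 + 18.621 + 0.44668) = 1/20.068 = 0.04983
[CO3²⁻] = α₂ × DIC = 0.04983 × 1.67 = 0.0832 mmol/kg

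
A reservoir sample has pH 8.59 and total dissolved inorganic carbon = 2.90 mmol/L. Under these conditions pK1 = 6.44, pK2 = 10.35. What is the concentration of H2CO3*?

[CO2*] = 0.0200 mmol/L

α₀ = 1 / (1 + K1/[H⁺] + K1K2/[H⁺]²) = 1 / (1 + 10^+2.15 + 10^+0.39)
   = 1 / (1 + 141.25 + 2.4547) = 1/144.71 = 0.006910
[CO2*] = α₀ × DIC = 0.006910 × 2.90 = 0.0200 mmol/L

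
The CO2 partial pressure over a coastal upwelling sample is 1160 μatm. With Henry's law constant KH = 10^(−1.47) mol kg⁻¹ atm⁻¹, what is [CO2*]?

[CO2*] = 39.3 μmol/kg

KH = 10^(−1.47) = 3.388×10^-2 mol kg⁻¹ atm⁻¹
[CO2*] = KH · pCO2 = 3.388×10^-2 × 1160×10^-6 atm = 3.93×10^-5 mol/kg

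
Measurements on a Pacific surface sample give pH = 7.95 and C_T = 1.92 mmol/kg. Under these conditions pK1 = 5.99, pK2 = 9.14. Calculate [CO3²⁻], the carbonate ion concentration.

α₂ = 1 / (1 + [H⁺]/K2 + [H⁺]²/(K1K2)) = 1 / (1 + 10^+1.19 + 10^-0.77)
   = 1 / (1 + 15.488 + 0.16982) = 1/16.658 = 0.06003
[CO3²⁻] = α₂ × DIC = 0.06003 × 1.92 = 0.115 mmol/kg

[CO3²⁻] = 0.115 mmol/kg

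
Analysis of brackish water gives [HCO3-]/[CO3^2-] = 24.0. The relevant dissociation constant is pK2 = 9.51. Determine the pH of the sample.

pH = 8.13

From K2 = [H⁺][CO3^2-]/[HCO3-]:  pH = pK2 − log₁₀([HCO3-]/[CO3^2-])
log₁₀(24.0) = +1.380
pH = 9.51 − (+1.380) = 8.13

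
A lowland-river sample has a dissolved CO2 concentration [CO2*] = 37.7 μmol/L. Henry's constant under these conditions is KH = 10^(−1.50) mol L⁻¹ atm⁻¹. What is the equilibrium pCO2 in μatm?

pCO2 = 1190 μatm

KH = 10^(−1.50) = 3.162×10^-2 mol L⁻¹ atm⁻¹
pCO2 = [CO2*]/KH = 37.7×10^-6 / 3.162×10^-2 = 1.19×10^-3 atm = 1190 μatm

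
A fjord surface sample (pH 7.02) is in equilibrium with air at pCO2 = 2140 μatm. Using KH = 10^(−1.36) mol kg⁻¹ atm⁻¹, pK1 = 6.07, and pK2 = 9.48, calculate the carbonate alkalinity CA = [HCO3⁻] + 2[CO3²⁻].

[CO2*] = KH · pCO2 = 10^(−1.36) × 2140×10^-6 = 9.341×10^-5 mol/kg
α₀ = 1/(1 + K1/[H⁺] + K1K2/[H⁺]²) = 1/(1 + 10^+0.95 + 10^-1.51) = 0.1006
DIC = [CO2*]/α₀ = 9.341×10^-5 / 0.1006 = 0.9289 mmol/kg
CA = (α₁ + 2α₂)·DIC = (0.8963 + 2×0.003108) × 0.9289 = 0.838 mmol/kg

CA = 0.838 mmol/kg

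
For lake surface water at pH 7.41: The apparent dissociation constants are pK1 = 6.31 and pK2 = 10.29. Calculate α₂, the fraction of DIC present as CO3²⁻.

α₂ = 0.00122

α₂ = 1 / (1 + [H⁺]/K2 + [H⁺]²/(K1K2)) = 1 / (1 + 10^+2.88 + 10^+1.78)
   = 1 / (1 + 758.58 + 60.256) = 1/819.83 = 0.001220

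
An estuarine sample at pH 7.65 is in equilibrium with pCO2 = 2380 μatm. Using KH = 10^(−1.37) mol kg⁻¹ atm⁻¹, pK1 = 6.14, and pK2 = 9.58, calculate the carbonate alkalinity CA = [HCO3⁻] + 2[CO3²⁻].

[CO2*] = KH · pCO2 = 10^(−1.37) × 2380×10^-6 = 1.015×10^-4 mol/kg
α₀ = 1/(1 + K1/[H⁺] + K1K2/[H⁺]²) = 1/(1 + 10^+1.51 + 10^-0.42) = 0.02964
DIC = [CO2*]/α₀ = 1.015×10^-4 / 0.02964 = 3.425 mmol/kg
CA = (α₁ + 2α₂)·DIC = (0.9591 + 2×0.01127) × 3.425 = 3.36 mmol/kg

CA = 3.36 mmol/kg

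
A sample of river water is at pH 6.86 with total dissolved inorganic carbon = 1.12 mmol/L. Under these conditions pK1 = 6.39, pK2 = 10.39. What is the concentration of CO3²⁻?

α₂ = 1 / (1 + [H⁺]/K2 + [H⁺]²/(K1K2)) = 1 / (1 + 10^+3.53 + 10^+3.06)
   = 1 / (1 + 3388.4 + 1148.2) = 1/4537.6 = 0.0002204
[CO3²⁻] = α₂ × DIC = 0.0002204 × 1.12 = 0.000247 mmol/L = 0.247 μmol/L

[CO3²⁻] = 0.247 μmol/L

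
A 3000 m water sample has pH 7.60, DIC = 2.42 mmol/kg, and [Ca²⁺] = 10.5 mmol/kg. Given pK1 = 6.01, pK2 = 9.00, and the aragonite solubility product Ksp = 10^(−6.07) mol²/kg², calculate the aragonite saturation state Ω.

Ω = 1.12

α₂ = 1 / (1 + [H⁺]/K2 + [H⁺]²/(K1K2)) = 1 / (1 + 10^+1.40 + 10^-0.19)
   = 1 / (1 + 25.119 + 0.64565) = 1/26.765 = 0.03736
[CO3²⁻] = α₂ × DIC = 0.03736 × 2.42 = 0.09042 mmol/kg
Ksp = 10^(−6.07) = 8.511×10^-7
Ω = [Ca²⁺][CO3²⁻]/Ksp = (10.5×10^-3)(9.042×10^-5) / 8.511×10^-7 = 1.12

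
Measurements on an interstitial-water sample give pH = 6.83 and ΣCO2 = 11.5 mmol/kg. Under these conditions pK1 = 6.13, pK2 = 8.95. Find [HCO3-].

[HCO3⁻] = 9.53 mmol/kg

α₁ = 1 / (1 + [H⁺]/K1 + K2/[H⁺]) = 1 / (1 + 10^-0.70 + 10^-2.12)
   = 1 / (1 + 0.19953 + 0.0075858) = 1/1.2071 = 0.8284
[HCO3⁻] = α₁ × DIC = 0.8284 × 11.5 = 9.53 mmol/kg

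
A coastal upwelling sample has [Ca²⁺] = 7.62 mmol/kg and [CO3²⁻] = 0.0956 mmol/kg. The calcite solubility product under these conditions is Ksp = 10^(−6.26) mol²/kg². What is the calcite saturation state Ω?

Ω = 1.33

Ksp = 10^(−6.26) = 5.495×10^-7
Ω = [Ca²⁺][CO3²⁻]/Ksp = (7.62×10^-3)(0.0956×10^-3) / 5.495×10^-7 = 1.33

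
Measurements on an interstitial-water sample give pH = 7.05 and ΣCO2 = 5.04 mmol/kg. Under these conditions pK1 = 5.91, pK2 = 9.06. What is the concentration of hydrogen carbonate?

[HCO3⁻] = 4.66 mmol/kg

α₁ = 1 / (1 + [H⁺]/K1 + K2/[H⁺]) = 1 / (1 + 10^-1.14 + 10^-2.01)
   = 1 / (1 + 0.072444 + 0.0097724) = 1/1.0822 = 0.9240
[HCO3⁻] = α₁ × DIC = 0.9240 × 5.04 = 4.66 mmol/kg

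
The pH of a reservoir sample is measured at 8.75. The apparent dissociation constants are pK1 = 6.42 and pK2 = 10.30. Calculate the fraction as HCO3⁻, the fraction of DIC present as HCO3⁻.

α₁ = 1 / (1 + [H⁺]/K1 + K2/[H⁺]) = 1 / (1 + 10^-2.33 + 10^-1.55)
   = 1 / (1 + 0.0046774 + 0.028184) = 1/1.0329 = 0.9682

α₁ = 0.968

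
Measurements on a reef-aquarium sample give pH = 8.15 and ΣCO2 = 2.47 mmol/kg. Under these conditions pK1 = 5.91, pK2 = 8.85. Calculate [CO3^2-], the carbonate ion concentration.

α₂ = 1 / (1 + [H⁺]/K2 + [H⁺]²/(K1K2)) = 1 / (1 + 10^+0.70 + 10^-1.54)
   = 1 / (1 + 5.0119 + 0.028840) = 1/6.0407 = 0.1655
[CO3²⁻] = α₂ × DIC = 0.1655 × 2.47 = 0.409 mmol/kg

[CO3²⁻] = 0.409 mmol/kg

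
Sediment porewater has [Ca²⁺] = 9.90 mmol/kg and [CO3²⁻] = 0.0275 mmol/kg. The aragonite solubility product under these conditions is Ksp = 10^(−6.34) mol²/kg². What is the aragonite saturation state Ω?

Ksp = 10^(−6.34) = 4.571×10^-7
Ω = [Ca²⁺][CO3²⁻]/Ksp = (9.90×10^-3)(0.0275×10^-3) / 4.571×10^-7 = 0.596

Ω = 0.596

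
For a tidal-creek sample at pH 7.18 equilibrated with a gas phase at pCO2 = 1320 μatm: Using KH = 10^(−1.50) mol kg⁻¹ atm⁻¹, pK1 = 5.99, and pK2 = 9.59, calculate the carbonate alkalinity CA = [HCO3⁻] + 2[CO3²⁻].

CA = 0.652 mmol/kg

[CO2*] = KH · pCO2 = 10^(−1.50) × 1320×10^-6 = 4.174×10^-5 mol/kg
α₀ = 1/(1 + K1/[H⁺] + K1K2/[H⁺]²) = 1/(1 + 10^+1.19 + 10^-1.22) = 0.06043
DIC = [CO2*]/α₀ = 4.174×10^-5 / 0.06043 = 0.6908 mmol/kg
CA = (α₁ + 2α₂)·DIC = (0.9359 + 2×0.003641) × 0.6908 = 0.652 mmol/kg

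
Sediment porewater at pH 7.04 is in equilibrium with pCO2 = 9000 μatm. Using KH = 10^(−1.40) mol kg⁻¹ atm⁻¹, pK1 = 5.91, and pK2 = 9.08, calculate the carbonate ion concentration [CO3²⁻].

[CO2*] = KH · pCO2 = 10^(−1.40) × 9000×10^-6 = 3.583×10^-4 mol/kg
α₀ = 1/(1 + K1/[H⁺] + K1K2/[H⁺]²) = 1/(1 + 10^+1.13 + 10^-0.91) = 0.06843
DIC = [CO2*]/α₀ = 3.583×10^-4 / 0.06843 = 5.236 mmol/kg
[CO3²⁻] = α₂·DIC; α₂ = 0.008419, so [CO3²⁻] = 0.008419 × 5.236 = 0.0441 mmol/kg

[CO3²⁻] = 0.0441 mmol/kg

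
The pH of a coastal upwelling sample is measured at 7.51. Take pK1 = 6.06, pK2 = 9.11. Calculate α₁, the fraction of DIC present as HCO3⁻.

α₁ = 0.943

α₁ = 1 / (1 + [H⁺]/K1 + K2/[H⁺]) = 1 / (1 + 10^-1.45 + 10^-1.60)
   = 1 / (1 + 0.035481 + 0.025119) = 1/1.0606 = 0.9429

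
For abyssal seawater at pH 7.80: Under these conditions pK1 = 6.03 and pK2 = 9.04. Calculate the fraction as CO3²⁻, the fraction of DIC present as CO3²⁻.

α₂ = 0.0536

α₂ = 1 / (1 + [H⁺]/K2 + [H⁺]²/(K1K2)) = 1 / (1 + 10^+1.24 + 10^-0.53)
   = 1 / (1 + 17.378 + 0.29512) = 1/18.673 = 0.05355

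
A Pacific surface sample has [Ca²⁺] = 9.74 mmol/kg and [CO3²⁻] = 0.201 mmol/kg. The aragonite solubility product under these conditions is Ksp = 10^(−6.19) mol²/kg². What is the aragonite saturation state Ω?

Ksp = 10^(−6.19) = 6.457×10^-7
Ω = [Ca²⁺][CO3²⁻]/Ksp = (9.74×10^-3)(0.201×10^-3) / 6.457×10^-7 = 3.03

Ω = 3.03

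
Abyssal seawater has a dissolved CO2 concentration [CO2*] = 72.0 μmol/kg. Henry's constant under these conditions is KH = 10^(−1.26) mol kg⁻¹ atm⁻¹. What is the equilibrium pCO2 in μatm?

pCO2 = 1310 μatm

KH = 10^(−1.26) = 5.495×10^-2 mol kg⁻¹ atm⁻¹
pCO2 = [CO2*]/KH = 72.0×10^-6 / 5.495×10^-2 = 1.31×10^-3 atm = 1310 μatm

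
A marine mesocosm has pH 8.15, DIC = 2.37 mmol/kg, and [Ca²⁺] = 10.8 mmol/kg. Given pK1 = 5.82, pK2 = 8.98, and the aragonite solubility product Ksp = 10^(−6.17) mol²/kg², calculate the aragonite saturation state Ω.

Ω = 4.86

α₂ = 1 / (1 + [H⁺]/K2 + [H⁺]²/(K1K2)) = 1 / (1 + 10^+0.83 + 10^-1.50)
   = 1 / (1 + 6.7608 + 0.031623) = 1/7.7925 = 0.1283
[CO3²⁻] = α₂ × DIC = 0.1283 × 2.37 = 0.3041 mmol/kg
Ksp = 10^(−6.17) = 6.761×10^-7
Ω = [Ca²⁺][CO3²⁻]/Ksp = (10.8×10^-3)(3.041×10^-4) / 6.761×10^-7 = 4.86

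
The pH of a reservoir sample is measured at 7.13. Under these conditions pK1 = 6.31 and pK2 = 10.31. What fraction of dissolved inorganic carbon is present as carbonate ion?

α₂ = 0.000574

α₂ = 1 / (1 + [H⁺]/K2 + [H⁺]²/(K1K2)) = 1 / (1 + 10^+3.18 + 10^+2.36)
   = 1 / (1 + 1513.6 + 229.09) = 1/1743.6 = 0.0005735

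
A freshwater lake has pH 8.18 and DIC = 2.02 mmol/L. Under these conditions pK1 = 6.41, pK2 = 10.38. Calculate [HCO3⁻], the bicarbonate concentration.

[HCO3⁻] = 1.97 mmol/L

α₁ = 1 / (1 + [H⁺]/K1 + K2/[H⁺]) = 1 / (1 + 10^-1.77 + 10^-2.20)
   = 1 / (1 + 0.016982 + 0.0063096) = 1/1.0233 = 0.9772
[HCO3⁻] = α₁ × DIC = 0.9772 × 2.02 = 1.97 mmol/L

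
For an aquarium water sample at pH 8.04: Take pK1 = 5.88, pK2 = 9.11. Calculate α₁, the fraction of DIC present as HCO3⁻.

α₁ = 0.916

α₁ = 1 / (1 + [H⁺]/K1 + K2/[H⁺]) = 1 / (1 + 10^-2.16 + 10^-1.07)
   = 1 / (1 + 0.0069183 + 0.085114) = 1/1.0920 = 0.9157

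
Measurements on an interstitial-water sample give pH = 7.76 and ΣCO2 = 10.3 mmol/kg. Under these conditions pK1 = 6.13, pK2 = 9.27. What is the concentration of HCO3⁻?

[HCO3⁻] = 9.77 mmol/kg

α₁ = 1 / (1 + [H⁺]/K1 + K2/[H⁺]) = 1 / (1 + 10^-1.63 + 10^-1.51)
   = 1 / (1 + 0.023442 + 0.030903) = 1/1.0543 = 0.9485
[HCO3⁻] = α₁ × DIC = 0.9485 × 10.3 = 9.77 mmol/kg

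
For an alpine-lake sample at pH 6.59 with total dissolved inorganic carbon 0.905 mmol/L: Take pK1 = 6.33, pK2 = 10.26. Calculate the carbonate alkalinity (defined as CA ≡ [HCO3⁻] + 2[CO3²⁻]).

CA = 0.584 mmol/L

CA = [HCO3⁻] + 2[CO3²⁻] = (α₁ + 2α₂)·DIC
At pH 6.59: [H⁺]/K1 = 10^-0.26 = 0.54954, K2/[H⁺] = 10^-3.67 = 0.00021380
α₁ = 1/(1 + 0.54954 + 0.00021380) = 1/1.5498 = 0.6453; α₂ = α₁·K2/[H⁺] = 0.0001380
α₁ + 2α₂ = 0.6455
CA = 0.6455 × 0.905 = 0.584 mmol/L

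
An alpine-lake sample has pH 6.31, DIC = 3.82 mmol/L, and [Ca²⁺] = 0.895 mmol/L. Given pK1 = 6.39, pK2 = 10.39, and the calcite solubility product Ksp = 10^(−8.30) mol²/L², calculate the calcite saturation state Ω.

α₂ = 1 / (1 + [H⁺]/K2 + [H⁺]²/(K1K2)) = 1 / (1 + 10^+4.08 + 10^+4.16)
   = 1 / (1 + 1.2023×10^4 + 1.4454×10^4) = 1/2.6478×10^4 = 3.777×10^-5
[CO3²⁻] = α₂ × DIC = 3.777×10^-5 × 3.82 = 0.0001443 mmol/L = 0.1443 μmol/L
Ksp = 10^(−8.30) = 5.012×10^-9
Ω = [Ca²⁺][CO3²⁻]/Ksp = (0.895×10^-3)(1.443×10^-7) / 5.012×10^-9 = 0.0258

Ω = 0.0258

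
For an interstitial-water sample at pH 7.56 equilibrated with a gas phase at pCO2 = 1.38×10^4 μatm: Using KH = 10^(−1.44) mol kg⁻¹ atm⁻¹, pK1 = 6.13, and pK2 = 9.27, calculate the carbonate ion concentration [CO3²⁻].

[CO2*] = KH · pCO2 = 10^(−1.44) × 1.38×10^4×10^-6 = 5.010×10^-4 mol/kg
α₀ = 1/(1 + K1/[H⁺] + K1K2/[H⁺]²) = 1/(1 + 10^+1.43 + 10^-0.28) = 0.03516
DIC = [CO2*]/α₀ = 5.010×10^-4 / 0.03516 = 14.25 mmol/kg
[CO3²⁻] = α₂·DIC; α₂ = 0.01845, so [CO3²⁻] = 0.01845 × 14.25 = 0.263 mmol/kg

[CO3²⁻] = 0.263 mmol/kg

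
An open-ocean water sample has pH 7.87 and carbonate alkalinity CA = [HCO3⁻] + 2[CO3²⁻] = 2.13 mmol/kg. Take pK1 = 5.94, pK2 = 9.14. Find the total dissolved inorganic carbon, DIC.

CA = [HCO3⁻] + 2[CO3²⁻] = (α₁ + 2α₂)·DIC
At pH 7.87: [H⁺]/K1 = 10^-1.93 = 0.011749, K2/[H⁺] = 10^-1.27 = 0.053703
α₁ = 1/(1 + 0.011749 + 0.053703) = 1/1.0655 = 0.9386; α₂ = α₁·K2/[H⁺] = 0.05040
α₁ + 2α₂ = 1.0394
DIC = CA / (α₁ + 2α₂) = 2.13 / 1.0394 = 2.05 mmol/kg

DIC = 2.05 mmol/kg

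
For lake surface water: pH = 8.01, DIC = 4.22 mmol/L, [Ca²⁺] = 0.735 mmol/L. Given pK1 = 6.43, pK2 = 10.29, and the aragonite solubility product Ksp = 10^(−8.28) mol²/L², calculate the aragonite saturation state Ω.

α₂ = 1 / (1 + [H⁺]/K2 + [H⁺]²/(K1K2)) = 1 / (1 + 10^+2.28 + 10^+0.70)
   = 1 / (1 + 190.55 + 5.0119) = 1/196.56 = 0.005088
[CO3²⁻] = α₂ × DIC = 0.005088 × 4.22 = 0.02147 mmol/L
Ksp = 10^(−8.28) = 5.248×10^-9
Ω = [Ca²⁺][CO3²⁻]/Ksp = (0.735×10^-3)(2.147×10^-5) / 5.248×10^-9 = 3.01

Ω = 3.01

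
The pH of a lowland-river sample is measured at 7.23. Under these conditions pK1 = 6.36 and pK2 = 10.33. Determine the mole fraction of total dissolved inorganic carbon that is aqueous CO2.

α₀ = 1 / (1 + K1/[H⁺] + K1K2/[H⁺]²) = 1 / (1 + 10^+0.87 + 10^-2.23)
   = 1 / (1 + 7.4131 + 0.0058884) = 1/8.4190 = 0.1188

α₀ = 0.119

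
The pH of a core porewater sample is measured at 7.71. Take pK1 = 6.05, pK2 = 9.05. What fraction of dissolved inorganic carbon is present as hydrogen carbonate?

α₁ = 1 / (1 + [H⁺]/K1 + K2/[H⁺]) = 1 / (1 + 10^-1.66 + 10^-1.34)
   = 1 / (1 + 0.021878 + 0.045709) = 1/1.0676 = 0.9367

α₁ = 0.937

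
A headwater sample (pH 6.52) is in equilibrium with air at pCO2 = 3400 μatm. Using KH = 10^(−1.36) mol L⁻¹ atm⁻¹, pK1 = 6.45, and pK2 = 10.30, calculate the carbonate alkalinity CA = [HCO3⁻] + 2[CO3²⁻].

[CO2*] = KH · pCO2 = 10^(−1.36) × 3400×10^-6 = 1.484×10^-4 mol/L
α₀ = 1/(1 + K1/[H⁺] + K1K2/[H⁺]²) = 1/(1 + 10^+0.07 + 10^-3.71) = 0.4598
DIC = [CO2*]/α₀ = 1.484×10^-4 / 0.4598 = 0.3228 mmol/L
CA = (α₁ + 2α₂)·DIC = (0.5402 + 2×8.964×10^-5) × 0.3228 = 0.174 mmol/L

CA = 0.174 mmol/L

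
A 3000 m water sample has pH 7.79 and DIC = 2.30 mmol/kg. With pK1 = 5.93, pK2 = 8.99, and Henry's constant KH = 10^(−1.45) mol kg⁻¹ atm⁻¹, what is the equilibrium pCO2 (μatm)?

α₀ = 1 / (1 + K1/[H⁺] + K1K2/[H⁺]²) = 1 / (1 + 10^+1.86 + 10^+0.66)
   = 1 / (1 + 72.444 + 4.5709) = 1/78.014 = 0.01282
[CO2*] = α₀ × DIC = 0.01282 × 2.30 = 0.02948 mmol/kg
pCO2 = [CO2*]/KH = 2.948×10^-5 / 3.548×10^-2 = 831 μatm

pCO2 = 831 μatm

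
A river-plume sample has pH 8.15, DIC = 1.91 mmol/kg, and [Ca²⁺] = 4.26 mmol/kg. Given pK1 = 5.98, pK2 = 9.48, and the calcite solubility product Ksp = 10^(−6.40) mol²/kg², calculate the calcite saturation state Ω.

Ω = 0.907

α₂ = 1 / (1 + [H⁺]/K2 + [H⁺]²/(K1K2)) = 1 / (1 + 10^+1.33 + 10^-0.84)
   = 1 / (1 + 21.380 + 0.14454) = 1/22.524 = 0.04440
[CO3²⁻] = α₂ × DIC = 0.04440 × 1.91 = 0.08480 mmol/kg
Ksp = 10^(−6.40) = 3.981×10^-7
Ω = [Ca²⁺][CO3²⁻]/Ksp = (4.26×10^-3)(8.480×10^-5) / 3.981×10^-7 = 0.907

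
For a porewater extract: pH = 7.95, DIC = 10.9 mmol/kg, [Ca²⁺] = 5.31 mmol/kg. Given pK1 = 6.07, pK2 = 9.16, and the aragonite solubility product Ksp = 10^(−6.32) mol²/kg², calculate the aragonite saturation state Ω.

α₂ = 1 / (1 + [H⁺]/K2 + [H⁺]²/(K1K2)) = 1 / (1 + 10^+1.21 + 10^-0.67)
   = 1 / (1 + 16.218 + 0.21380) = 1/17.432 = 0.05737
[CO3²⁻] = α₂ × DIC = 0.05737 × 10.9 = 0.6253 mmol/kg
Ksp = 10^(−6.32) = 4.786×10^-7
Ω = [Ca²⁺][CO3²⁻]/Ksp = (5.31×10^-3)(6.253×10^-4) / 4.786×10^-7 = 6.94

Ω = 6.94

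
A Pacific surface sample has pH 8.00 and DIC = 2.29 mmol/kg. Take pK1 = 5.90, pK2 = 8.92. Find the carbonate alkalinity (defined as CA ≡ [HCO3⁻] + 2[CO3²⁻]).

CA = 2.52 mmol/kg

CA = [HCO3⁻] + 2[CO3²⁻] = (α₁ + 2α₂)·DIC
At pH 8.00: [H⁺]/K1 = 10^-2.10 = 0.0079433, K2/[H⁺] = 10^-0.92 = 0.12023
α₁ = 1/(1 + 0.0079433 + 0.12023) = 1/1.1282 = 0.8864; α₂ = α₁·K2/[H⁺] = 0.1066
α₁ + 2α₂ = 1.0995
CA = 1.0995 × 2.29 = 2.52 mmol/kg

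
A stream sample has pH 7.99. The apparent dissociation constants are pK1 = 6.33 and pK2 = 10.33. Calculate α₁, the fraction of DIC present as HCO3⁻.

α₁ = 0.974

α₁ = 1 / (1 + [H⁺]/K1 + K2/[H⁺]) = 1 / (1 + 10^-1.66 + 10^-2.34)
   = 1 / (1 + 0.021878 + 0.0045709) = 1/1.0264 = 0.9742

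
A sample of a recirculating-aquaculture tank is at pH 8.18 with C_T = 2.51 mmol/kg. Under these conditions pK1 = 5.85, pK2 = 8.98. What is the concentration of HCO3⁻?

[HCO3⁻] = 2.16 mmol/kg

α₁ = 1 / (1 + [H⁺]/K1 + K2/[H⁺]) = 1 / (1 + 10^-2.33 + 10^-0.80)
   = 1 / (1 + 0.0046774 + 0.15849) = 1/1.1632 = 0.8597
[HCO3⁻] = α₁ × DIC = 0.8597 × 2.51 = 2.16 mmol/kg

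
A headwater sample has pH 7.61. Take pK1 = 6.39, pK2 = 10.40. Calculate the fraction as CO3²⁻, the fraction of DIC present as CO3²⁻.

α₂ = 1 / (1 + [H⁺]/K2 + [H⁺]²/(K1K2)) = 1 / (1 + 10^+2.79 + 10^+1.57)
   = 1 / (1 + 616.60 + 37.154) = 1/654.75 = 0.001527

α₂ = 0.00153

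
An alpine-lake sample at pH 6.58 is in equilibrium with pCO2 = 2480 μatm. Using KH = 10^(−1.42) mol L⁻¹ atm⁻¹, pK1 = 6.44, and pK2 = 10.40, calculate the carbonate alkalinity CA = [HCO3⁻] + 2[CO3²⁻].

CA = 0.130 mmol/L

[CO2*] = KH · pCO2 = 10^(−1.42) × 2480×10^-6 = 9.429×10^-5 mol/L
α₀ = 1/(1 + K1/[H⁺] + K1K2/[H⁺]²) = 1/(1 + 10^+0.14 + 10^-3.68) = 0.4201
DIC = [CO2*]/α₀ = 9.429×10^-5 / 0.4201 = 0.2245 mmol/L
CA = (α₁ + 2α₂)·DIC = (0.5798 + 2×8.776×10^-5) × 0.2245 = 0.130 mmol/L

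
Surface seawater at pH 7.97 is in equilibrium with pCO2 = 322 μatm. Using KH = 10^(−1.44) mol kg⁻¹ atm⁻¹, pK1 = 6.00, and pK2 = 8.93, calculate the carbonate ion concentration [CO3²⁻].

[CO2*] = KH · pCO2 = 10^(−1.44) × 322×10^-6 = 1.169×10^-5 mol/kg
α₀ = 1/(1 + K1/[H⁺] + K1K2/[H⁺]²) = 1/(1 + 10^+1.97 + 10^+1.01) = 0.009564
DIC = [CO2*]/α₀ = 1.169×10^-5 / 0.009564 = 1.222 mmol/kg
[CO3²⁻] = α₂·DIC; α₂ = 0.09787, so [CO3²⁻] = 0.09787 × 1.222 = 0.120 mmol/kg

[CO3²⁻] = 0.120 mmol/kg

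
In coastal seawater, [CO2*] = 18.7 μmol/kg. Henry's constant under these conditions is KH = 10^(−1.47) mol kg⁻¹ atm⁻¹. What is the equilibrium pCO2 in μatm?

KH = 10^(−1.47) = 3.388×10^-2 mol kg⁻¹ atm⁻¹
pCO2 = [CO2*]/KH = 18.7×10^-6 / 3.388×10^-2 = 5.52×10^-4 atm = 552 μatm

pCO2 = 552 μatm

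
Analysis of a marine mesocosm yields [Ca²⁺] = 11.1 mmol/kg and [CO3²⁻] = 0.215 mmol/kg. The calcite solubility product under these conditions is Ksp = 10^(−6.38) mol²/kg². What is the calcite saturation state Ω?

Ksp = 10^(−6.38) = 4.169×10^-7
Ω = [Ca²⁺][CO3²⁻]/Ksp = (11.1×10^-3)(0.215×10^-3) / 4.169×10^-7 = 5.72

Ω = 5.72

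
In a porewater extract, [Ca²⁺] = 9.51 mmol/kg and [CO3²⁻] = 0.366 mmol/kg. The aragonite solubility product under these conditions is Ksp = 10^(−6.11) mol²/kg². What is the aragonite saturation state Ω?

Ω = 4.48

Ksp = 10^(−6.11) = 7.762×10^-7
Ω = [Ca²⁺][CO3²⁻]/Ksp = (9.51×10^-3)(0.366×10^-3) / 7.762×10^-7 = 4.48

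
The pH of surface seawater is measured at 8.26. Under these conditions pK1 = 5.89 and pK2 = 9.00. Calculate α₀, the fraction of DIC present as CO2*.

α₀ = 1 / (1 + K1/[H⁺] + K1K2/[H⁺]²) = 1 / (1 + 10^+2.37 + 10^+1.63)
   = 1 / (1 + 234.42 + 42.658) = 1/278.08 = 0.003596

α₀ = 0.00360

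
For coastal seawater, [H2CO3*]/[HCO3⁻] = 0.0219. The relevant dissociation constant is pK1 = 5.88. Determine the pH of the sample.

pH = 7.54

From K1 = [H⁺][HCO3⁻]/[H2CO3*]:  pH = pK1 − log₁₀([H2CO3*]/[HCO3⁻])
log₁₀(0.0219) = -1.660
pH = 5.88 − (-1.660) = 7.54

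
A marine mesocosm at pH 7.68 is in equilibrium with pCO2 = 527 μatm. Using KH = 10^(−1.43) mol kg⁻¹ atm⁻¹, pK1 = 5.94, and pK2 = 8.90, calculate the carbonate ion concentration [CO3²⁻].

[CO3²⁻] = 0.0648 mmol/kg

[CO2*] = KH · pCO2 = 10^(−1.43) × 527×10^-6 = 1.958×10^-5 mol/kg
α₀ = 1/(1 + K1/[H⁺] + K1K2/[H⁺]²) = 1/(1 + 10^+1.74 + 10^+0.52) = 0.01687
DIC = [CO2*]/α₀ = 1.958×10^-5 / 0.01687 = 1.160 mmol/kg
[CO3²⁻] = α₂·DIC; α₂ = 0.05587, so [CO3²⁻] = 0.05587 × 1.160 = 0.0648 mmol/kg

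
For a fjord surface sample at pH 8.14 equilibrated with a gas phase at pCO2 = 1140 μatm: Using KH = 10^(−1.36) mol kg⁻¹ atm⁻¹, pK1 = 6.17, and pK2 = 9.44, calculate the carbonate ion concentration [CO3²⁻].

[CO3²⁻] = 0.233 mmol/kg

[CO2*] = KH · pCO2 = 10^(−1.36) × 1140×10^-6 = 4.976×10^-5 mol/kg
α₀ = 1/(1 + K1/[H⁺] + K1K2/[H⁺]²) = 1/(1 + 10^+1.97 + 10^+0.67) = 0.01010
DIC = [CO2*]/α₀ = 4.976×10^-5 / 0.01010 = 4.927 mmol/kg
[CO3²⁻] = α₂·DIC; α₂ = 0.04724, so [CO3²⁻] = 0.04724 × 4.927 = 0.233 mmol/kg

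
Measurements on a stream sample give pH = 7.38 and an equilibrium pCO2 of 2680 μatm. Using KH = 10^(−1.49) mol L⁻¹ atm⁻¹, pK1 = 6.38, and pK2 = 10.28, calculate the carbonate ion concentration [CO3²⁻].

[CO3²⁻] = 1.09 μmol/L

[CO2*] = KH · pCO2 = 10^(−1.49) × 2680×10^-6 = 8.672×10^-5 mol/L
α₀ = 1/(1 + K1/[H⁺] + K1K2/[H⁺]²) = 1/(1 + 10^+1.00 + 10^-1.90) = 0.09081
DIC = [CO2*]/α₀ = 8.672×10^-5 / 0.09081 = 0.9550 mmol/L
[CO3²⁻] = α₂·DIC; α₂ = 0.001143, so [CO3²⁻] = 0.001143 × 0.9550 = 0.00109 mmol/L = 1.09 μmol/L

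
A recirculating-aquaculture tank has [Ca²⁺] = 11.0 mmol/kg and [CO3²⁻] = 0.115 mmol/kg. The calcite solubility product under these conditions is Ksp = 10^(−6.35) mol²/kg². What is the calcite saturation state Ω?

Ω = 2.83

Ksp = 10^(−6.35) = 4.467×10^-7
Ω = [Ca²⁺][CO3²⁻]/Ksp = (11.0×10^-3)(0.115×10^-3) / 4.467×10^-7 = 2.83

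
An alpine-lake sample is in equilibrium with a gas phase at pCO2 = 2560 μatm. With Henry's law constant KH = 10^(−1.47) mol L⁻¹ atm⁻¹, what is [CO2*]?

[CO2*] = 86.7 μmol/L

KH = 10^(−1.47) = 3.388×10^-2 mol L⁻¹ atm⁻¹
[CO2*] = KH · pCO2 = 3.388×10^-2 × 2560×10^-6 atm = 8.67×10^-5 mol/L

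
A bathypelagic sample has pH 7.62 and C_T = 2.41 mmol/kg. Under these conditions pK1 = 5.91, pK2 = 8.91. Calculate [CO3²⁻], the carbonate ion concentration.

[CO3²⁻] = 0.115 mmol/kg

α₂ = 1 / (1 + [H⁺]/K2 + [H⁺]²/(K1K2)) = 1 / (1 + 10^+1.29 + 10^-0.42)
   = 1 / (1 + 19.498 + 0.38019) = 1/20.879 = 0.04790
[CO3²⁻] = α₂ × DIC = 0.04790 × 2.41 = 0.115 mmol/kg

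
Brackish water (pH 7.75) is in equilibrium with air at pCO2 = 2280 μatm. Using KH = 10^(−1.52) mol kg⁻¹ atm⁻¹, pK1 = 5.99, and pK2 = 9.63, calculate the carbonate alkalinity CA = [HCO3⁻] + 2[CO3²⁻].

[CO2*] = KH · pCO2 = 10^(−1.52) × 2280×10^-6 = 6.885×10^-5 mol/kg
α₀ = 1/(1 + K1/[H⁺] + K1K2/[H⁺]²) = 1/(1 + 10^+1.76 + 10^-0.12) = 0.01686
DIC = [CO2*]/α₀ = 6.885×10^-5 / 0.01686 = 4.083 mmol/kg
CA = (α₁ + 2α₂)·DIC = (0.9703 + 2×0.01279) × 4.083 = 4.07 mmol/kg

CA = 4.07 mmol/kg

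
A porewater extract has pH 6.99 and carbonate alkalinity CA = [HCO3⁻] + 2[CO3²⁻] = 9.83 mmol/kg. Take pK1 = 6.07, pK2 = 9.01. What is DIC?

CA = [HCO3⁻] + 2[CO3²⁻] = (α₁ + 2α₂)·DIC
At pH 6.99: [H⁺]/K1 = 10^-0.92 = 0.12023, K2/[H⁺] = 10^-2.02 = 0.0095499
α₁ = 1/(1 + 0.12023 + 0.0095499) = 1/1.1298 = 0.8851; α₂ = α₁·K2/[H⁺] = 0.008453
α₁ + 2α₂ = 0.9020
DIC = CA / (α₁ + 2α₂) = 9.83 / 0.9020 = 10.9 mmol/kg

DIC = 10.9 mmol/kg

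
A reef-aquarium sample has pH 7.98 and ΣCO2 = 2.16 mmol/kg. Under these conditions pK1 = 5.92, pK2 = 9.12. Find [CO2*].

α₀ = 1 / (1 + K1/[H⁺] + K1K2/[H⁺]²) = 1 / (1 + 10^+2.06 + 10^+0.92)
   = 1 / (1 + 114.82 + 8.3176) = 1/124.13 = 0.008056
[CO2*] = α₀ × DIC = 0.008056 × 2.16 = 0.0174 mmol/kg = 17.4 μmol/kg

[CO2*] = 17.4 μmol/kg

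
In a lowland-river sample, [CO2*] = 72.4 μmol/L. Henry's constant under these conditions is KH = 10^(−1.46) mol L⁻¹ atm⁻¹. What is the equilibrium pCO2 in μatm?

pCO2 = 2090 μatm

KH = 10^(−1.46) = 3.467×10^-2 mol L⁻¹ atm⁻¹
pCO2 = [CO2*]/KH = 72.4×10^-6 / 3.467×10^-2 = 2.09×10^-3 atm = 2090 μatm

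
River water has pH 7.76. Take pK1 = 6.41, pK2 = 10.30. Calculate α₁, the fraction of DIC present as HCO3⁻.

α₁ = 0.955

α₁ = 1 / (1 + [H⁺]/K1 + K2/[H⁺]) = 1 / (1 + 10^-1.35 + 10^-2.54)
   = 1 / (1 + 0.044668 + 0.0028840) = 1/1.0476 = 0.9546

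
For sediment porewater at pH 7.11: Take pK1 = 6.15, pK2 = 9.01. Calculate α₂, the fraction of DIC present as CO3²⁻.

α₂ = 0.0112

α₂ = 1 / (1 + [H⁺]/K2 + [H⁺]²/(K1K2)) = 1 / (1 + 10^+1.90 + 10^+0.94)
   = 1 / (1 + 79.433 + 8.7096) = 1/89.142 = 0.01122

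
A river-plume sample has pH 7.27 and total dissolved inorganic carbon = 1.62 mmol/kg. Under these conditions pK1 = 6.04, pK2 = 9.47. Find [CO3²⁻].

α₂ = 1 / (1 + [H⁺]/K2 + [H⁺]²/(K1K2)) = 1 / (1 + 10^+2.20 + 10^+0.97)
   = 1 / (1 + 158.49 + 9.3325) = 1/168.82 = 0.005923
[CO3²⁻] = α₂ × DIC = 0.005923 × 1.62 = 0.00960 mmol/kg = 9.60 μmol/kg

[CO3²⁻] = 9.60 μmol/kg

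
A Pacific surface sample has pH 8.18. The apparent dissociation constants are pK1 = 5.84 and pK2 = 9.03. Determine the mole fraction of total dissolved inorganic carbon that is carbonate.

α₂ = 1 / (1 + [H⁺]/K2 + [H⁺]²/(K1K2)) = 1 / (1 + 10^+0.85 + 10^-1.49)
   = 1 / (1 + 7.0795 + 0.032359) = 1/8.1118 = 0.1233

α₂ = 0.123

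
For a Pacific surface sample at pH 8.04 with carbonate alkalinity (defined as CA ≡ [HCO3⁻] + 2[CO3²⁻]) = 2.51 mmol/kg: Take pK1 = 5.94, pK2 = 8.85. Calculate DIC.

CA = [HCO3⁻] + 2[CO3²⁻] = (α₁ + 2α₂)·DIC
At pH 8.04: [H⁺]/K1 = 10^-2.10 = 0.0079433, K2/[H⁺] = 10^-0.81 = 0.15488
α₁ = 1/(1 + 0.0079433 + 0.15488) = 1/1.1628 = 0.8600; α₂ = α₁·K2/[H⁺] = 0.1332
α₁ + 2α₂ = 1.1264
DIC = CA / (α₁ + 2α₂) = 2.51 / 1.1264 = 2.23 mmol/kg

DIC = 2.23 mmol/kg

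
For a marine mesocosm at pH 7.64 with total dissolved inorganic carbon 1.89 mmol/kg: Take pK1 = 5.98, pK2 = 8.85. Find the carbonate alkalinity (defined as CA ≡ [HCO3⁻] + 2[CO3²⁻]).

CA = [HCO3⁻] + 2[CO3²⁻] = (α₁ + 2α₂)·DIC
At pH 7.64: [H⁺]/K1 = 10^-1.66 = 0.021878, K2/[H⁺] = 10^-1.21 = 0.061660
α₁ = 1/(1 + 0.021878 + 0.061660) = 1/1.0835 = 0.9229; α₂ = α₁·K2/[H⁺] = 0.05691
α₁ + 2α₂ = 1.0367
CA = 1.0367 × 1.89 = 1.96 mmol/kg

CA = 1.96 mmol/kg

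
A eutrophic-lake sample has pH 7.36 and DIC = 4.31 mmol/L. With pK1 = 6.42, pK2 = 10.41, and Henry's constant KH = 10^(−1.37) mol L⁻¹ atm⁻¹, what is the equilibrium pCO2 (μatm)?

pCO2 = 1.04×10^4 μatm

α₀ = 1 / (1 + K1/[H⁺] + K1K2/[H⁺]²) = 1 / (1 + 10^+0.94 + 10^-2.11)
   = 1 / (1 + 8.7096 + 0.0077625) = 1/9.7174 = 0.1029
[CO2*] = α₀ × DIC = 0.1029 × 4.31 = 0.4435 mmol/L
pCO2 = [CO2*]/KH = 4.435×10^-4 / 4.266×10^-2 = 1.04×10^4 μatm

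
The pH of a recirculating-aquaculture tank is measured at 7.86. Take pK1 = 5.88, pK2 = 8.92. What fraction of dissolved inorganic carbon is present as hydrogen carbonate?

α₁ = 0.911

α₁ = 1 / (1 + [H⁺]/K1 + K2/[H⁺]) = 1 / (1 + 10^-1.98 + 10^-1.06)
   = 1 / (1 + 0.010471 + 0.087096) = 1/1.0976 = 0.9111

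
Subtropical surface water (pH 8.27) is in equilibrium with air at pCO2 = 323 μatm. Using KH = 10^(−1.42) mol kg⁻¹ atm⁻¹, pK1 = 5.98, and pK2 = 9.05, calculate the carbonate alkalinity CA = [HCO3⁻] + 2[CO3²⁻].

[CO2*] = KH · pCO2 = 10^(−1.42) × 323×10^-6 = 1.228×10^-5 mol/kg
α₀ = 1/(1 + K1/[H⁺] + K1K2/[H⁺]²) = 1/(1 + 10^+2.29 + 10^+1.51) = 0.004379
DIC = [CO2*]/α₀ = 1.228×10^-5 / 0.004379 = 2.804 mmol/kg
CA = (α₁ + 2α₂)·DIC = (0.8539 + 2×0.1417) × 2.804 = 3.19 mmol/kg

CA = 3.19 mmol/kg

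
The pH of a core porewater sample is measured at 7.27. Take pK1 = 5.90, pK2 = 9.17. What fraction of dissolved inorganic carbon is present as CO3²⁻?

α₂ = 0.0119

α₂ = 1 / (1 + [H⁺]/K2 + [H⁺]²/(K1K2)) = 1 / (1 + 10^+1.90 + 10^+0.53)
   = 1 / (1 + 79.433 + 3.3884) = 1/83.821 = 0.01193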